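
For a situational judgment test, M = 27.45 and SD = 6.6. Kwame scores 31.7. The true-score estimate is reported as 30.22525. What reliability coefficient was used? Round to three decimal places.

T̂ = ρX + (1 − ρ)μ  ⇒  T̂ − μ = ρ(X − μ)
ρ = (T̂ − μ)/(X − μ) = (30.22525 − 27.45) / (31.7 − 27.45) = 2.77525 / 4.25 = 0.65300

0.653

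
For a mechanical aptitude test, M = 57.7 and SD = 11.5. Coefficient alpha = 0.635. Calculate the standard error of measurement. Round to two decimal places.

SEM = SD · √(1 − ρ) = 11.5 × √0.365 = 11.5 × 0.6042 = 6.948

6.95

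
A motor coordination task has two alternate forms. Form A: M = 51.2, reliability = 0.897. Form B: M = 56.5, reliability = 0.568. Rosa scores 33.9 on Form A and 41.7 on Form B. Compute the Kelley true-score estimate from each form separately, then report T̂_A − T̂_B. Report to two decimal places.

-12.41

T̂_A = 0.897(33.9) + 0.103(51.2) = 35.6819
T̂_B = 0.568(41.7) + 0.432(56.5) = 48.0936
T̂_A − T̂_B = -12.4117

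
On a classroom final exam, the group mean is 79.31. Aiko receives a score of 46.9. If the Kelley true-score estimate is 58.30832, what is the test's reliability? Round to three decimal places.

T̂ = ρX + (1 − ρ)μ  ⇒  T̂ − μ = ρ(X − μ)
ρ = (T̂ − μ)/(X − μ) = (58.30832 − 79.31) / (46.9 − 79.31) = -21.00168 / -32.41 = 0.64800

0.648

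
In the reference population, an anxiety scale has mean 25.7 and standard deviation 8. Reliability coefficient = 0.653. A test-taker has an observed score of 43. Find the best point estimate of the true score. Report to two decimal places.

T̂ = 0.653(43) + 0.347(25.7) = 28.079 + 8.9179 = 36.997 → 37.00

37.00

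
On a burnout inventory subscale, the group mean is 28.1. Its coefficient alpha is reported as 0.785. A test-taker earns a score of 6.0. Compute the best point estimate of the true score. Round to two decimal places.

T̂ = 0.785(6.0) + 0.215(28.1) = 4.7100 + 6.0415 = 10.752 → 10.75

10.75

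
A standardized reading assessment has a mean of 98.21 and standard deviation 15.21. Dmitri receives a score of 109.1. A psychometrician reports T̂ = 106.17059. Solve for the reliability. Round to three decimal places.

T̂ = ρX + (1 − ρ)μ  ⇒  T̂ − μ = ρ(X − μ)
ρ = (T̂ − μ)/(X − μ) = (106.17059 − 98.21) / (109.1 − 98.21) = 7.96059 / 10.89 = 0.73100

0.731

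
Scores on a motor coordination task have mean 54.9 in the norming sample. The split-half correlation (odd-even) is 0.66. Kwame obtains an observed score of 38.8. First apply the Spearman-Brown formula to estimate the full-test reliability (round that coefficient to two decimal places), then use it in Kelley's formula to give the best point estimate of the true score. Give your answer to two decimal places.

42.02

Spearman-Brown: ρ = 2r/(1 + r) = 2(0.66)/(1 + 0.66) = 1.320/1.66 = 0.7952 → 0.80
T̂ = 0.80(38.8) + 0.20(54.9) = 31.040 + 10.980 = 42.020 → 42.02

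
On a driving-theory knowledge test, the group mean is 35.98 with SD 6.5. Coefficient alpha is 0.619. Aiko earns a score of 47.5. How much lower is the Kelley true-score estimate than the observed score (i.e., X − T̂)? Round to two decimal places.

T̂ = 0.619(47.5) + 0.381(35.98) = 29.4025 + 13.70838 = 43.1109 → 43.111
X − T̂ = 47.5 − 43.111 = 4.389 → 4.39

4.39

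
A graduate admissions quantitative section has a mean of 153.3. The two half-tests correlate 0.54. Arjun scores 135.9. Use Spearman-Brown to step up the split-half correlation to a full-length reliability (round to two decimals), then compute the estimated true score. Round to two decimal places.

141.12

Spearman-Brown: ρ = 2r/(1 + r) = 2(0.54)/(1 + 0.54) = 1.080/1.54 = 0.7013 → 0.70
T̂ = ρX + (1 − ρ)μ
  = 0.70 × 135.9 + 0.30 × 153.3
  = 95.130 + 45.990
  = 141.120
  ≈ 141.12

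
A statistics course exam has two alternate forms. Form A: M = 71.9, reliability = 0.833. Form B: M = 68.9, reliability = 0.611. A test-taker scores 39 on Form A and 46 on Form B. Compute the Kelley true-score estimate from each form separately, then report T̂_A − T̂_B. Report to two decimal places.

T̂_A = 0.833(39) + 0.167(71.9) = 44.4943
T̂_B = 0.611(46) + 0.389(68.9) = 54.9081
T̂_A − T̂_B = -10.4138

-10.41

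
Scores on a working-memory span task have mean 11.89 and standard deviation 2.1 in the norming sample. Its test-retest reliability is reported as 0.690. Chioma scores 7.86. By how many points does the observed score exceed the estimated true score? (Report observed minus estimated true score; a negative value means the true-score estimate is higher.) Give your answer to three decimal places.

-1.249

T̂ = ρX + (1 − ρ)μ
  = 0.690 × 7.86 + 0.310 × 11.89
  = 5.42340 + 3.68590
  = 9.10930
  ≈ 9.1093
X − T̂ = 7.86 − 9.1093 = -1.2493 → -1.249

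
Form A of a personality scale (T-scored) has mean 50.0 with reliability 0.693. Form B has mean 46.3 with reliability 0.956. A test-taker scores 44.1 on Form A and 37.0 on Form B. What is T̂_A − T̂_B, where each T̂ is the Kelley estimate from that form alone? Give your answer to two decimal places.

T̂_A = 0.693(44.1) + 0.307(50.0) = 45.9113
T̂_B = 0.956(37.0) + 0.044(46.3) = 37.4092
T̂_A − T̂_B = 8.5021

8.50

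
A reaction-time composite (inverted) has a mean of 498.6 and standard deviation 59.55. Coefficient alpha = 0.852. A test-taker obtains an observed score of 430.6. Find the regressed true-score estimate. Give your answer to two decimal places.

Regress the observed score toward the mean by the unreliability: T̂ = 0.852·430.6 + 0.148·498.6 = 366.8712 + 73.7928 = 440.664.

440.66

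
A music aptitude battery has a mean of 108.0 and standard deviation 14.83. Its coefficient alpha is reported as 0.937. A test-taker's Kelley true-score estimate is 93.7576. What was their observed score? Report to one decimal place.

T̂ = ρX + (1 − ρ)μ  ⇒  X = (T̂ − (1 − ρ)μ) / ρ
X = (93.7576 − 0.063 × 108.0) / 0.937 = (93.7576 − 6.8040) / 0.937 = 86.9536 / 0.937 = 92.800

92.8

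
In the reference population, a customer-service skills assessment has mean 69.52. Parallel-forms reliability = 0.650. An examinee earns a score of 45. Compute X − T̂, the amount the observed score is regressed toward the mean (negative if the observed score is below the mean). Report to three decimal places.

T̂ = ρX + (1 − ρ)μ
  = 0.650 × 45 + 0.350 × 69.52
  = 29.250 + 24.33200
  = 53.58200
  ≈ 53.5820
X − T̂ = 45 − 53.5820 = -8.5820 → -8.582

-8.582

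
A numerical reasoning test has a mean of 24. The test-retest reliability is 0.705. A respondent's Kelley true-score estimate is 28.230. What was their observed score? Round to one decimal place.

30.0

T̂ = ρX + (1 − ρ)μ  ⇒  X = (T̂ − (1 − ρ)μ) / ρ
X = (28.230 − 0.295 × 24) / 0.705 = (28.230 − 7.080) / 0.705 = 21.150 / 0.705 = 30.000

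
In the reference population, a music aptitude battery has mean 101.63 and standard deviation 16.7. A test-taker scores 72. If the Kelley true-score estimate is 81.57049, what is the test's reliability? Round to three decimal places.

T̂ = ρX + (1 − ρ)μ  ⇒  T̂ − μ = ρ(X − μ)
ρ = (T̂ − μ)/(X − μ) = (81.57049 − 101.63) / (72 − 101.63) = -20.05951 / -29.63 = 0.67700

0.677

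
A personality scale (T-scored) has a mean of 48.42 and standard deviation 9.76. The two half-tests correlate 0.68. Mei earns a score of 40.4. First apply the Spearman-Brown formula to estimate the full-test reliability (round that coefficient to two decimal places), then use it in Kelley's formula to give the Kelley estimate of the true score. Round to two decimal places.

Spearman-Brown: ρ = 2r/(1 + r) = 2(0.68)/(1 + 0.68) = 1.360/1.68 = 0.8095 → 0.81
T̂ = ρX + (1 − ρ)μ
  = 0.81 × 40.4 + 0.19 × 48.42
  = 32.724 + 9.1998
  = 41.924
  ≈ 41.92

41.92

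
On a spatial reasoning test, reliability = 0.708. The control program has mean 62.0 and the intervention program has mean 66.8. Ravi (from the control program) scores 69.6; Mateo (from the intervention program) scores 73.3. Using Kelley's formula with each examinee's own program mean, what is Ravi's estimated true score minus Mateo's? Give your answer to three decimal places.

T̂_Ravi = 0.708(69.6) + 0.292(62.0) = 67.38080
T̂_Mateo = 0.708(73.3) + 0.292(66.8) = 71.40200
Difference = 67.38080 − 71.40200 = -4.02120

-4.021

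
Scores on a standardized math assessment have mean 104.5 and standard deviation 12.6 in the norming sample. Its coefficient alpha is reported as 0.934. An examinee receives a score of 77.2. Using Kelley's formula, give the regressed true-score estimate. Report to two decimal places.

Regress the observed score toward the mean by the unreliability: T̂ = 0.934·77.2 + 0.066·104.5 = 72.1048 + 6.8970 = 79.002.

79.00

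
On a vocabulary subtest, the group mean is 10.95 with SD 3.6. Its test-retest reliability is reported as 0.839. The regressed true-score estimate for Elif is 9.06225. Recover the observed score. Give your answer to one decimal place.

8.7

T̂ = ρX + (1 − ρ)μ  ⇒  X = (T̂ − (1 − ρ)μ) / ρ
X = (9.06225 − 0.161 × 10.95) / 0.839 = (9.06225 − 1.76295) / 0.839 = 7.29930 / 0.839 = 8.700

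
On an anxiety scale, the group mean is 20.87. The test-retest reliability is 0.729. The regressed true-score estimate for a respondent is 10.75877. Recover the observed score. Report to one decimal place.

T̂ = ρX + (1 − ρ)μ  ⇒  X = (T̂ − (1 − ρ)μ) / ρ
X = (10.75877 − 0.271 × 20.87) / 0.729 = (10.75877 − 5.65577) / 0.729 = 5.10300 / 0.729 = 7.000

7.0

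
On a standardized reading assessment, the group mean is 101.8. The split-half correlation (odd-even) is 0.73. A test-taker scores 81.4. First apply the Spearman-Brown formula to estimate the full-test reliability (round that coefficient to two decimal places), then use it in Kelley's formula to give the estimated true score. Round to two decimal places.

84.66

Spearman-Brown: ρ = 2r/(1 + r) = 2(0.73)/(1 + 0.73) = 1.460/1.73 = 0.8439 → 0.84
T̂ = ρX + (1 − ρ)μ
  = 0.84 × 81.4 + 0.16 × 101.8
  = 68.376 + 16.288
  = 84.664
  ≈ 84.66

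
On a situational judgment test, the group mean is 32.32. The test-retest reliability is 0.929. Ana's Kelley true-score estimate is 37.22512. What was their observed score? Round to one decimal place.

37.6

T̂ = ρX + (1 − ρ)μ  ⇒  X = (T̂ − (1 − ρ)μ) / ρ
X = (37.22512 − 0.071 × 32.32) / 0.929 = (37.22512 − 2.29472) / 0.929 = 34.93040 / 0.929 = 37.600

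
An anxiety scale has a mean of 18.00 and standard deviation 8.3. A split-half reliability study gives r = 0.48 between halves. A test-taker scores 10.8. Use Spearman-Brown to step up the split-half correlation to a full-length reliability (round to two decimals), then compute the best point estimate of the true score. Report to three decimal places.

13.320

Spearman-Brown: ρ = 2r/(1 + r) = 2(0.48)/(1 + 0.48) = 0.960/1.48 = 0.6486 → 0.65
Kelley's formula gives T̂ = 0.65·10.8 + 0.35·18.00 = 7.020 + 6.3000 = 13.3200.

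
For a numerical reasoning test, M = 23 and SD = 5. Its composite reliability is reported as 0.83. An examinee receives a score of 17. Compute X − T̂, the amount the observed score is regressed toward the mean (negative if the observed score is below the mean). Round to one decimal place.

-1.0

T̂ = ρX + (1 − ρ)μ
  = 0.83 × 17 + 0.17 × 23
  = 14.11 + 3.91
  = 18.020
  ≈ 18.02
X − T̂ = 17 − 18.02 = -1.02 → -1.0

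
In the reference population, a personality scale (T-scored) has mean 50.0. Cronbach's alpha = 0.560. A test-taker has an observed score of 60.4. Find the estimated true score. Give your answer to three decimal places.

55.824

Kelley's formula gives T̂ = 0.560·60.4 + 0.440·50.0 = 33.8240 + 22.0000 = 55.8240.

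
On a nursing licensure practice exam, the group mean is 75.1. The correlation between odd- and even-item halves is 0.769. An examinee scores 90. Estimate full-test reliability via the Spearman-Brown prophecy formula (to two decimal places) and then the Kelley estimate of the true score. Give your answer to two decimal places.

88.06

Spearman-Brown: ρ = 2r/(1 + r) = 2(0.769)/(1 + 0.769) = 1.5380/1.769 = 0.8694 → 0.87
Kelley's formula gives T̂ = 0.87·90 + 0.13·75.1 = 78.30 + 9.763 = 88.063.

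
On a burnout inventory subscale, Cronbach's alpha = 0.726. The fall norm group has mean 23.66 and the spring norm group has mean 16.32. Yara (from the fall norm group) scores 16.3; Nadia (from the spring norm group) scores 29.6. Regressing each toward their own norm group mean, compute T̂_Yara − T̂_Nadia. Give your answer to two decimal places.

T̂_Yara = 0.726(16.3) + 0.274(23.66) = 18.3166
T̂_Nadia = 0.726(29.6) + 0.274(16.32) = 25.9613
Difference = 18.3166 − 25.9613 = -7.6446

-7.64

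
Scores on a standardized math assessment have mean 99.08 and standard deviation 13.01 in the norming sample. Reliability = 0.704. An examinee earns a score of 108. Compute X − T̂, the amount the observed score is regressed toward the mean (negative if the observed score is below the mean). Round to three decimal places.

2.640

T̂ = 0.704(108) + 0.296(99.08) = 76.032 + 29.32768 = 105.35968 → 105.3597
X − T̂ = 108 − 105.3597 = 2.6403 → 2.640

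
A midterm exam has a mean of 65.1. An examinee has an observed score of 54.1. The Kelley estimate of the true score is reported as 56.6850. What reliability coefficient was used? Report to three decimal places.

T̂ = ρX + (1 − ρ)μ  ⇒  T̂ − μ = ρ(X − μ)
ρ = (T̂ − μ)/(X − μ) = (56.6850 − 65.1) / (54.1 − 65.1) = -8.4150 / -11.0 = 0.76500

0.765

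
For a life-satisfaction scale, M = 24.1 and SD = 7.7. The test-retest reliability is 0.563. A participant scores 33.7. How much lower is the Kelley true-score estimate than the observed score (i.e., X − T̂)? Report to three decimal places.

Weight the observed score by reliability and the mean by (1 − reliability): T̂ = 0.563·33.7 + 0.437·24.1 = 18.9731 + 10.5317 = 29.50480.
X − T̂ = 33.7 − 29.5048 = 4.1952 → 4.195

4.195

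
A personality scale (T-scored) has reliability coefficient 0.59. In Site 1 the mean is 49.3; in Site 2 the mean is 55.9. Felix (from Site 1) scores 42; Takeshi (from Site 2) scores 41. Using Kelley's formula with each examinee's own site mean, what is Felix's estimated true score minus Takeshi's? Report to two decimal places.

-2.12

T̂_Felix = 0.59(42) + 0.41(49.3) = 44.9930
T̂_Takeshi = 0.59(41) + 0.41(55.9) = 47.1090
Difference = 44.9930 − 47.1090 = -2.1160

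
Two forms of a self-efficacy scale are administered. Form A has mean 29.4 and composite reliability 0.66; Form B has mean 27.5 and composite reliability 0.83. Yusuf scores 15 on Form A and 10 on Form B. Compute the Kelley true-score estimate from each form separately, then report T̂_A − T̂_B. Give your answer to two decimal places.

6.92

T̂_A = 0.66(15) + 0.34(29.4) = 19.8960
T̂_B = 0.83(10) + 0.17(27.5) = 12.9750
T̂_A − T̂_B = 6.9210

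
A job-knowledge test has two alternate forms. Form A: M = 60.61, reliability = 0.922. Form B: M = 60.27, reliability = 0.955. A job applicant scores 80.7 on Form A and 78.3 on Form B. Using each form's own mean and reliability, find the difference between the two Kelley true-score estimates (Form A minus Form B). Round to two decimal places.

1.64

T̂_A = 0.922(80.7) + 0.078(60.61) = 79.1330
T̂_B = 0.955(78.3) + 0.045(60.27) = 77.4887
T̂_A − T̂_B = 1.6443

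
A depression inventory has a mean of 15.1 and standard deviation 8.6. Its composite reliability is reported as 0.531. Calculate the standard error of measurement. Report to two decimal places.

SEM = SD · √(1 − ρ) = 8.6 × √0.469 = 8.6 × 0.6848 = 5.890

5.89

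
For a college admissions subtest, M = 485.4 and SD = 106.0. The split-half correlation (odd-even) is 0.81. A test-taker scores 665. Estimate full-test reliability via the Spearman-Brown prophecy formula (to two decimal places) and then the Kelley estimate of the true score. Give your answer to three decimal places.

647.040

Spearman-Brown: ρ = 2r/(1 + r) = 2(0.81)/(1 + 0.81) = 1.620/1.81 = 0.8950 → 0.90
Weight the observed score by reliability and the mean by (1 − reliability): T̂ = 0.90·665 + 0.10·485.4 = 598.50 + 48.540 = 647.0400.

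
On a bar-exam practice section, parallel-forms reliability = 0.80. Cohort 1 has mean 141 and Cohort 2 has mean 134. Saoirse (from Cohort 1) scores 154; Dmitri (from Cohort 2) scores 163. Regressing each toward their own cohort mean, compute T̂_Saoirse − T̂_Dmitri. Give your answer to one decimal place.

-5.8

T̂_Saoirse = 0.80(154) + 0.20(141) = 151.400
T̂_Dmitri = 0.80(163) + 0.20(134) = 157.200
Difference = 151.400 − 157.200 = -5.800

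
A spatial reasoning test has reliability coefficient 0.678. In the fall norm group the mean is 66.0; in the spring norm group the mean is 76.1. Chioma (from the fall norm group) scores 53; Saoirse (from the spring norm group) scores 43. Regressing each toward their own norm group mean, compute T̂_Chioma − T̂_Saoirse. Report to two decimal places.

3.53

T̂_Chioma = 0.678(53) + 0.322(66.0) = 57.1860
T̂_Saoirse = 0.678(43) + 0.322(76.1) = 53.6582
Difference = 57.1860 − 53.6582 = 3.5278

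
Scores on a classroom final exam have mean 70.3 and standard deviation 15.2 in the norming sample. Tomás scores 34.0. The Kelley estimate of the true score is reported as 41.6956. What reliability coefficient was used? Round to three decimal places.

T̂ = ρX + (1 − ρ)μ  ⇒  T̂ − μ = ρ(X − μ)
ρ = (T̂ − μ)/(X − μ) = (41.6956 − 70.3) / (34.0 − 70.3) = -28.6044 / -36.3 = 0.78800

0.788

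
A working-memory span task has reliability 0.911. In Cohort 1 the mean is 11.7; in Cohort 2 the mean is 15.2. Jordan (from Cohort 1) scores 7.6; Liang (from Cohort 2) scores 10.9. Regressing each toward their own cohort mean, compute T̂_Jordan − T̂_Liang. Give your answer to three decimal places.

-3.318

T̂_Jordan = 0.911(7.6) + 0.089(11.7) = 7.96490
T̂_Liang = 0.911(10.9) + 0.089(15.2) = 11.28270
Difference = 7.96490 − 11.28270 = -3.31780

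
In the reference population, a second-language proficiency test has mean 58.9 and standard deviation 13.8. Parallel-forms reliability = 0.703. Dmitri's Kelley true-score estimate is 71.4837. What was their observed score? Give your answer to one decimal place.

T̂ = ρX + (1 − ρ)μ  ⇒  X = (T̂ − (1 − ρ)μ) / ρ
X = (71.4837 − 0.297 × 58.9) / 0.703 = (71.4837 − 17.4933) / 0.703 = 53.9904 / 0.703 = 76.800

76.8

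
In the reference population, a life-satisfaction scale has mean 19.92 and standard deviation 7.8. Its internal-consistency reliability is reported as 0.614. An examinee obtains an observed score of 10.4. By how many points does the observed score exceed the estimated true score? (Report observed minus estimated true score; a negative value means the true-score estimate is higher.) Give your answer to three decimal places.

T̂ = ρX + (1 − ρ)μ
  = 0.614 × 10.4 + 0.386 × 19.92
  = 6.3856 + 7.68912
  = 14.07472
  ≈ 14.0747
X − T̂ = 10.4 − 14.0747 = -3.6747 → -3.675

-3.675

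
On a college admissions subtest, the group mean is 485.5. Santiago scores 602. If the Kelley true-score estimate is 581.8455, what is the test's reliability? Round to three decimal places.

0.827

T̂ = ρX + (1 − ρ)μ  ⇒  T̂ − μ = ρ(X − μ)
ρ = (T̂ − μ)/(X − μ) = (581.8455 − 485.5) / (602 − 485.5) = 96.3455 / 116.5 = 0.82700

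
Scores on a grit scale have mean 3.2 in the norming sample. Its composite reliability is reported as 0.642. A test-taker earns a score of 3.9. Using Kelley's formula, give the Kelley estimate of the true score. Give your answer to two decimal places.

3.65

T̂ = 0.642(3.9) + 0.358(3.2) = 2.5038 + 1.1456 = 3.649 → 3.65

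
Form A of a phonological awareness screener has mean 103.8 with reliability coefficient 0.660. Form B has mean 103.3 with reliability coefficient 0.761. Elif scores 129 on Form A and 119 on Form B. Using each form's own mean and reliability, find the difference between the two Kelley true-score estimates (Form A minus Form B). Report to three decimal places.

T̂_A = 0.660(129) + 0.340(103.8) = 120.43200
T̂_B = 0.761(119) + 0.239(103.3) = 115.24770
T̂_A − T̂_B = 5.18430

5.184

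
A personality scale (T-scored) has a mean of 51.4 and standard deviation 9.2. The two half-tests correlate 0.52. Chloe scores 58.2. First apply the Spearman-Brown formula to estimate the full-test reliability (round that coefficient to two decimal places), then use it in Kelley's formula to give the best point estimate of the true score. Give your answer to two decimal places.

Spearman-Brown: ρ = 2r/(1 + r) = 2(0.52)/(1 + 0.52) = 1.040/1.52 = 0.6842 → 0.68
Weight the observed score by reliability and the mean by (1 − reliability): T̂ = 0.68·58.2 + 0.32·51.4 = 39.576 + 16.448 = 56.024.

56.02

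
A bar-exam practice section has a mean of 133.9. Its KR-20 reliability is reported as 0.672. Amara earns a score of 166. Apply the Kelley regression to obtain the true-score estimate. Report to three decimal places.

T̂ = 0.672(166) + 0.328(133.9) = 111.552 + 43.9192 = 155.4712 → 155.471

155.471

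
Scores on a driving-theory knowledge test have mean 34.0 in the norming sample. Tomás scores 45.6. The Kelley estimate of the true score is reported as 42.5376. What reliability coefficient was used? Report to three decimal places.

T̂ = ρX + (1 − ρ)μ  ⇒  T̂ − μ = ρ(X − μ)
ρ = (T̂ − μ)/(X − μ) = (42.5376 − 34.0) / (45.6 − 34.0) = 8.5376 / 11.6 = 0.73600

0.736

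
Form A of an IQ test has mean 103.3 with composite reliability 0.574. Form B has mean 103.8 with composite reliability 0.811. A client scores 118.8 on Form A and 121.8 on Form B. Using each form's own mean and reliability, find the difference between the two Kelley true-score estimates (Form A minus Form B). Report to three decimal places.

T̂_A = 0.574(118.8) + 0.426(103.3) = 112.19700
T̂_B = 0.811(121.8) + 0.189(103.8) = 118.39800
T̂_A − T̂_B = -6.20100

-6.201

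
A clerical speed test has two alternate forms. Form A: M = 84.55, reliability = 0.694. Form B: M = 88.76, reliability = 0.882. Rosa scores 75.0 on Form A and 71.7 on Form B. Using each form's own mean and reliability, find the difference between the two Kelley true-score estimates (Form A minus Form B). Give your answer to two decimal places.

4.21

T̂_A = 0.694(75.0) + 0.306(84.55) = 77.9223
T̂_B = 0.882(71.7) + 0.118(88.76) = 73.7131
T̂_A − T̂_B = 4.2092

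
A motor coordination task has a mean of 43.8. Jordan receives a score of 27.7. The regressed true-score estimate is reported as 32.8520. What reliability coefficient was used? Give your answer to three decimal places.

0.680

T̂ = ρX + (1 − ρ)μ  ⇒  T̂ − μ = ρ(X − μ)
ρ = (T̂ − μ)/(X − μ) = (32.8520 − 43.8) / (27.7 − 43.8) = -10.9480 / -16.1 = 0.68000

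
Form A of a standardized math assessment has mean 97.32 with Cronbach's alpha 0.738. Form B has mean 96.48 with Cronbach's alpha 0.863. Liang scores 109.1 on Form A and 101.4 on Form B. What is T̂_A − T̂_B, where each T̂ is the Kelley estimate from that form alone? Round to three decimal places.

5.288

T̂_A = 0.738(109.1) + 0.262(97.32) = 106.01364
T̂_B = 0.863(101.4) + 0.137(96.48) = 100.72596
T̂_A − T̂_B = 5.28768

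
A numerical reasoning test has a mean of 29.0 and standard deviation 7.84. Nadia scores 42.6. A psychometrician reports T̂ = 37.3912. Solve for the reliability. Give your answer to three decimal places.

T̂ = ρX + (1 − ρ)μ  ⇒  T̂ − μ = ρ(X − μ)
ρ = (T̂ − μ)/(X − μ) = (37.3912 − 29.0) / (42.6 − 29.0) = 8.3912 / 13.6 = 0.61700

0.617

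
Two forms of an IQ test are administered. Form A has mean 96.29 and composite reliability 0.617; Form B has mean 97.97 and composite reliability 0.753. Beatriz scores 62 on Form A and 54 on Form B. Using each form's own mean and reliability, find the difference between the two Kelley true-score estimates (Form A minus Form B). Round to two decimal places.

10.27

T̂_A = 0.617(62) + 0.383(96.29) = 75.1331
T̂_B = 0.753(54) + 0.247(97.97) = 64.8606
T̂_A − T̂_B = 10.2725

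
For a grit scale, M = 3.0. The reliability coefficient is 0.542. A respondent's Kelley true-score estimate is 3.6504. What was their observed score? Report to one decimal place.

T̂ = ρX + (1 − ρ)μ  ⇒  X = (T̂ − (1 − ρ)μ) / ρ
X = (3.6504 − 0.458 × 3.0) / 0.542 = (3.6504 − 1.3740) / 0.542 = 2.2764 / 0.542 = 4.200

4.2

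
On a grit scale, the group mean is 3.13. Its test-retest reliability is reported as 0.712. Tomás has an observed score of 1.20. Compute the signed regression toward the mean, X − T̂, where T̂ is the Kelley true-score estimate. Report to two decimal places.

T̂ = 0.712(1.20) + 0.288(3.13) = 0.85440 + 0.90144 = 1.7558 → 1.756
X − T̂ = 1.20 − 1.756 = -0.556 → -0.56

-0.56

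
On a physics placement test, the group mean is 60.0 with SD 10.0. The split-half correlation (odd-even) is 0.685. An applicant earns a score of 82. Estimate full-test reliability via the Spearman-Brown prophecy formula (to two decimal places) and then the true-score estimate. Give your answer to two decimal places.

Spearman-Brown: ρ = 2r/(1 + r) = 2(0.685)/(1 + 0.685) = 1.3700/1.685 = 0.8131 → 0.81
Weight the observed score by reliability and the mean by (1 − reliability): T̂ = 0.81·82 + 0.19·60.0 = 66.42 + 11.400 = 77.820.

77.82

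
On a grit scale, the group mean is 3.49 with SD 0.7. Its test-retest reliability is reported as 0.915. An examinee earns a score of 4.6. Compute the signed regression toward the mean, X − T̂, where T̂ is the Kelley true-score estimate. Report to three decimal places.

0.094

T̂ = ρX + (1 − ρ)μ
  = 0.915 × 4.6 + 0.085 × 3.49
  = 4.2090 + 0.29665
  = 4.50565
  ≈ 4.5056
X − T̂ = 4.6 − 4.5056 = 0.0944 → 0.094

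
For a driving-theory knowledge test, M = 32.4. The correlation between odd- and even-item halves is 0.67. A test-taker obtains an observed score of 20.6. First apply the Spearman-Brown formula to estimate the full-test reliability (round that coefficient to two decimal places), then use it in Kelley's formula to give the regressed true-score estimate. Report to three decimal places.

Spearman-Brown: ρ = 2r/(1 + r) = 2(0.67)/(1 + 0.67) = 1.340/1.67 = 0.8024 → 0.80
Weight the observed score by reliability and the mean by (1 − reliability): T̂ = 0.80·20.6 + 0.20·32.4 = 16.480 + 6.480 = 22.9600.

22.960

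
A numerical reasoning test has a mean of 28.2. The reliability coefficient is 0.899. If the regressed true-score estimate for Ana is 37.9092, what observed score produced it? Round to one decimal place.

39.0

T̂ = ρX + (1 − ρ)μ  ⇒  X = (T̂ − (1 − ρ)μ) / ρ
X = (37.9092 − 0.101 × 28.2) / 0.899 = (37.9092 − 2.8482) / 0.899 = 35.0610 / 0.899 = 39.000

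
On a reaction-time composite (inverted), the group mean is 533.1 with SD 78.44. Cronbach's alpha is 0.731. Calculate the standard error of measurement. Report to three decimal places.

40.683

SEM = SD · √(1 − ρ) = 78.44 × √0.269 = 78.44 × 0.5187 = 40.6831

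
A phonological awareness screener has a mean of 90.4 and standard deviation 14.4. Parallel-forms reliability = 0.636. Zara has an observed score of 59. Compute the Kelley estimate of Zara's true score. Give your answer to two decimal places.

T̂ = ρX + (1 − ρ)μ
  = 0.636 × 59 + 0.364 × 90.4
  = 37.524 + 32.9056
  = 70.430
  ≈ 70.43

70.43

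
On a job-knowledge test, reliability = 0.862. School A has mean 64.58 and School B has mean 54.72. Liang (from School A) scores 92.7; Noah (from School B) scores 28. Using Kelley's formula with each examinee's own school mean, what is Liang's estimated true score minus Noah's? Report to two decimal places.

57.13

T̂_Liang = 0.862(92.7) + 0.138(64.58) = 88.8194
T̂_Noah = 0.862(28) + 0.138(54.72) = 31.6874
Difference = 88.8194 − 31.6874 = 57.1321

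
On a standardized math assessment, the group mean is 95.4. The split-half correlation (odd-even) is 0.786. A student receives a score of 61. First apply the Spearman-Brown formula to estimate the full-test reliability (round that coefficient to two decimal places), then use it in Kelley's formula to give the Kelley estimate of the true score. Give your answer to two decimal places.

65.13

Spearman-Brown: ρ = 2r/(1 + r) = 2(0.786)/(1 + 0.786) = 1.5720/1.786 = 0.8802 → 0.88
Kelley's formula gives T̂ = 0.88·61 + 0.12·95.4 = 53.68 + 11.448 = 65.128.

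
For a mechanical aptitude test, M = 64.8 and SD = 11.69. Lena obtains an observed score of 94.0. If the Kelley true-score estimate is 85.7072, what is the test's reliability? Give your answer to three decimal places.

T̂ = ρX + (1 − ρ)μ  ⇒  T̂ − μ = ρ(X − μ)
ρ = (T̂ − μ)/(X − μ) = (85.7072 − 64.8) / (94.0 − 64.8) = 20.9072 / 29.2 = 0.71600

0.716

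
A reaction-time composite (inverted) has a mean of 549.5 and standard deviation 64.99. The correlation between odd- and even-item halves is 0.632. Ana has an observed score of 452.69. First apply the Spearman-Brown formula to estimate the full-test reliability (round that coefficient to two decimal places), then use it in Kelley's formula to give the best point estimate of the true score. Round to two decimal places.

Spearman-Brown: ρ = 2r/(1 + r) = 2(0.632)/(1 + 0.632) = 1.2640/1.632 = 0.7745 → 0.77
T̂ = 0.77(452.69) + 0.23(549.5) = 348.5713 + 126.385 = 474.956 → 474.96

474.96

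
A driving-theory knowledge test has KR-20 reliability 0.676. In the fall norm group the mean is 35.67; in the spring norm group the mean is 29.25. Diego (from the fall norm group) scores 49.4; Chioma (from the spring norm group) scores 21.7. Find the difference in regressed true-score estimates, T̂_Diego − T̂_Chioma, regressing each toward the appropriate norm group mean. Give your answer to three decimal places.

20.805

T̂_Diego = 0.676(49.4) + 0.324(35.67) = 44.95148
T̂_Chioma = 0.676(21.7) + 0.324(29.25) = 24.14620
Difference = 44.95148 − 24.14620 = 20.80528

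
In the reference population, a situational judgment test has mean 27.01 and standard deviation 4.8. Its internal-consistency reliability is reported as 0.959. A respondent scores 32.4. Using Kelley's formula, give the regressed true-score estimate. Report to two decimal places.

32.18

T̂ = ρX + (1 − ρ)μ
  = 0.959 × 32.4 + 0.041 × 27.01
  = 31.0716 + 1.10741
  = 32.179
  ≈ 32.18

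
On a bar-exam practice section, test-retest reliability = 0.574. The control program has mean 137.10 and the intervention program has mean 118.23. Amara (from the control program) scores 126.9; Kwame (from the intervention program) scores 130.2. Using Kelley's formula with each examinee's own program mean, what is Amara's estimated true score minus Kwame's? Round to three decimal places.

6.144

T̂_Amara = 0.574(126.9) + 0.426(137.10) = 131.24520
T̂_Kwame = 0.574(130.2) + 0.426(118.23) = 125.10078
Difference = 131.24520 − 125.10078 = 6.14442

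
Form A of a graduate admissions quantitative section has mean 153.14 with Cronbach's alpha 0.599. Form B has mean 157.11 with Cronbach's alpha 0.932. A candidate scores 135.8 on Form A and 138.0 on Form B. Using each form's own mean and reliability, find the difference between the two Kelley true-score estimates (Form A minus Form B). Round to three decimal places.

3.454

T̂_A = 0.599(135.8) + 0.401(153.14) = 142.75334
T̂_B = 0.932(138.0) + 0.068(157.11) = 139.29948
T̂_A − T̂_B = 3.45386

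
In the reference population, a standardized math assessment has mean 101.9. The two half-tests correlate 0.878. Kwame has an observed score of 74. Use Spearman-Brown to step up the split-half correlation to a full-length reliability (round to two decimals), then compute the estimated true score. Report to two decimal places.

75.67

Spearman-Brown: ρ = 2r/(1 + r) = 2(0.878)/(1 + 0.878) = 1.7560/1.878 = 0.9350 → 0.94
T̂ = 0.94(74) + 0.06(101.9) = 69.56 + 6.114 = 75.674 → 75.67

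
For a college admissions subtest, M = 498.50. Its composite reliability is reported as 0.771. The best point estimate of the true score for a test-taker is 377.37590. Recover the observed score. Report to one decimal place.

341.4

T̂ = ρX + (1 − ρ)μ  ⇒  X = (T̂ − (1 − ρ)μ) / ρ
X = (377.37590 − 0.229 × 498.50) / 0.771 = (377.37590 − 114.15650) / 0.771 = 263.21940 / 0.771 = 341.400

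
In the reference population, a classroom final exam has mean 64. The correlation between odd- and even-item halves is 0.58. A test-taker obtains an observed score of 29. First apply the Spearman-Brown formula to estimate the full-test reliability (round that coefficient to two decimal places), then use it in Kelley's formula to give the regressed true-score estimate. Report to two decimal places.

Spearman-Brown: ρ = 2r/(1 + r) = 2(0.58)/(1 + 0.58) = 1.160/1.58 = 0.7342 → 0.73
T̂ = 0.73(29) + 0.27(64) = 21.17 + 17.28 = 38.450 → 38.45

38.45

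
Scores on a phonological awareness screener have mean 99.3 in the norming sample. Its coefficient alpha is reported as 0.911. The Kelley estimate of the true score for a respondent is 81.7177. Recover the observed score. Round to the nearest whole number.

80

T̂ = ρX + (1 − ρ)μ  ⇒  X = (T̂ − (1 − ρ)μ) / ρ
X = (81.7177 − 0.089 × 99.3) / 0.911 = (81.7177 − 8.8377) / 0.911 = 72.8800 / 0.911 = 80.00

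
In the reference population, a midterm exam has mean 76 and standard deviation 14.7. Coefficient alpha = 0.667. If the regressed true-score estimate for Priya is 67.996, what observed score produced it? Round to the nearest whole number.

T̂ = ρX + (1 − ρ)μ  ⇒  X = (T̂ − (1 − ρ)μ) / ρ
X = (67.996 − 0.333 × 76) / 0.667 = (67.996 − 25.308) / 0.667 = 42.688 / 0.667 = 64.00

64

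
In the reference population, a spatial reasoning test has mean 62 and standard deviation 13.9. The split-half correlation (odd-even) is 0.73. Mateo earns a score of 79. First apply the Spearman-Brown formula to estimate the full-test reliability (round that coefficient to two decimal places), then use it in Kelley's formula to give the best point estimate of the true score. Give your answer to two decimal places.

Spearman-Brown: ρ = 2r/(1 + r) = 2(0.73)/(1 + 0.73) = 1.460/1.73 = 0.8439 → 0.84
T̂ = ρX + (1 − ρ)μ
  = 0.84 × 79 + 0.16 × 62
  = 66.36 + 9.92
  = 76.280
  ≈ 76.28

76.28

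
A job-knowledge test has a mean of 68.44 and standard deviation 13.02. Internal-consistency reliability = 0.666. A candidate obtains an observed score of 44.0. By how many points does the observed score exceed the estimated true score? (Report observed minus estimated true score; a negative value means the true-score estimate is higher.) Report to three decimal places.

T̂ = ρX + (1 − ρ)μ
  = 0.666 × 44.0 + 0.334 × 68.44
  = 29.3040 + 22.85896
  = 52.16296
  ≈ 52.1630
X − T̂ = 44.0 − 52.1630 = -8.1630 → -8.163

-8.163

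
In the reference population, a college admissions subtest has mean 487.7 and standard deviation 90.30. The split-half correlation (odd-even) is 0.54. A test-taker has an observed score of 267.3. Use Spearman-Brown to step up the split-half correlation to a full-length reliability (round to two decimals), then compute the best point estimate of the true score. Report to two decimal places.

Spearman-Brown: ρ = 2r/(1 + r) = 2(0.54)/(1 + 0.54) = 1.080/1.54 = 0.7013 → 0.70
Regress the observed score toward the mean by the unreliability: T̂ = 0.70·267.3 + 0.30·487.7 = 187.110 + 146.310 = 333.420.

333.42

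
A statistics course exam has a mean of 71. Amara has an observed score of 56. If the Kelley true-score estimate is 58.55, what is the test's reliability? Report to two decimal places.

0.83

T̂ = ρX + (1 − ρ)μ  ⇒  T̂ − μ = ρ(X − μ)
ρ = (T̂ − μ)/(X − μ) = (58.55 − 71) / (56 − 71) = -12.45 / -15.0 = 0.8300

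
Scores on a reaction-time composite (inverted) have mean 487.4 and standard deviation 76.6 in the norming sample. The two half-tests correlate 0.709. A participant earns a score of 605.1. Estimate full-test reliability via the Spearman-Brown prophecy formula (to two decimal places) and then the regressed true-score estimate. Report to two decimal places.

585.09

Spearman-Brown: ρ = 2r/(1 + r) = 2(0.709)/(1 + 0.709) = 1.4180/1.709 = 0.8297 → 0.83
Weight the observed score by reliability and the mean by (1 − reliability): T̂ = 0.83·605.1 + 0.17·487.4 = 502.233 + 82.858 = 585.091.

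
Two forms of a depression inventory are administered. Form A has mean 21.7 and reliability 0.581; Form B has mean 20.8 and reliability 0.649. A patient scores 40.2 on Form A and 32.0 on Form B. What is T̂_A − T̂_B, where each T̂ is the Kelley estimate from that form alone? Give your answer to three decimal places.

T̂_A = 0.581(40.2) + 0.419(21.7) = 32.44850
T̂_B = 0.649(32.0) + 0.351(20.8) = 28.06880
T̂_A − T̂_B = 4.37970

4.380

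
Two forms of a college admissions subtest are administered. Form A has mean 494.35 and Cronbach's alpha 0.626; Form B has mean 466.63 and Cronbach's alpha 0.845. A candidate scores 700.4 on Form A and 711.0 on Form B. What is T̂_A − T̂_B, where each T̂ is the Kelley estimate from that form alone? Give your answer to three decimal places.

-49.785

T̂_A = 0.626(700.4) + 0.374(494.35) = 623.33730
T̂_B = 0.845(711.0) + 0.155(466.63) = 673.12265
T̂_A − T̂_B = -49.78535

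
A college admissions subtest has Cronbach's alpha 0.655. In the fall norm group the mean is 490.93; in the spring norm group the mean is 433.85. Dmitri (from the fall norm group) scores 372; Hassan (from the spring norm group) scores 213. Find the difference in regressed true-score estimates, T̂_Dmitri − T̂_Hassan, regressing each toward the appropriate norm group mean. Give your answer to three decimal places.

123.838

T̂_Dmitri = 0.655(372) + 0.345(490.93) = 413.03085
T̂_Hassan = 0.655(213) + 0.345(433.85) = 289.19325
Difference = 413.03085 − 289.19325 = 123.83760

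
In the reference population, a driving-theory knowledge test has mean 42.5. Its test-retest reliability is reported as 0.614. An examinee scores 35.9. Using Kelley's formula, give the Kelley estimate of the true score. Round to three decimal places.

38.448

T̂ = ρX + (1 − ρ)μ
  = 0.614 × 35.9 + 0.386 × 42.5
  = 22.0426 + 16.4050
  = 38.4476
  ≈ 38.448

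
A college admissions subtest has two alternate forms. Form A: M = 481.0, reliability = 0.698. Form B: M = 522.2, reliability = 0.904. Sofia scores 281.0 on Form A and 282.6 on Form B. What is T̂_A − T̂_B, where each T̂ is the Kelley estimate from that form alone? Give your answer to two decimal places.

35.80

T̂_A = 0.698(281.0) + 0.302(481.0) = 341.4000
T̂_B = 0.904(282.6) + 0.096(522.2) = 305.6016
T̂_A − T̂_B = 35.7984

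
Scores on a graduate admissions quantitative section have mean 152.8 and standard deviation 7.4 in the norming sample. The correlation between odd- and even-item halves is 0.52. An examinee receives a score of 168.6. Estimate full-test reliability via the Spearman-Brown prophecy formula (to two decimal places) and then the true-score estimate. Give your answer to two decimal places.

163.54

Spearman-Brown: ρ = 2r/(1 + r) = 2(0.52)/(1 + 0.52) = 1.040/1.52 = 0.6842 → 0.68
T̂ = ρX + (1 − ρ)μ
  = 0.68 × 168.6 + 0.32 × 152.8
  = 114.648 + 48.896
  = 163.544
  ≈ 163.54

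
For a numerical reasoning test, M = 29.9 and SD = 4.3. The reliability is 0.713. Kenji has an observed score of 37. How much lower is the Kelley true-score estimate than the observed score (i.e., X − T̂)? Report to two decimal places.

Kelley's formula gives T̂ = 0.713·37 + 0.287·29.9 = 26.381 + 8.5813 = 34.9623.
X − T̂ = 37 − 34.962 = 2.038 → 2.04

2.04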